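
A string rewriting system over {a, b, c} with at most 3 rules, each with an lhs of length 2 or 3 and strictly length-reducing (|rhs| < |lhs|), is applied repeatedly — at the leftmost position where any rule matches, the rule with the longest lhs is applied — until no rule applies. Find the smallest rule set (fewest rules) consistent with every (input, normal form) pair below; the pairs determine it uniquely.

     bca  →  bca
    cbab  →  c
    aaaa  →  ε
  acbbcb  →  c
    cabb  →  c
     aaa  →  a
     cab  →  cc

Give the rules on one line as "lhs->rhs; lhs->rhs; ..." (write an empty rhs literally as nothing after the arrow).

aa->; ab->c; cb->

  | bca
  | cbab => ab => c
  | aaaa => aa => ε
  | acbbcb => abcb => ccb => c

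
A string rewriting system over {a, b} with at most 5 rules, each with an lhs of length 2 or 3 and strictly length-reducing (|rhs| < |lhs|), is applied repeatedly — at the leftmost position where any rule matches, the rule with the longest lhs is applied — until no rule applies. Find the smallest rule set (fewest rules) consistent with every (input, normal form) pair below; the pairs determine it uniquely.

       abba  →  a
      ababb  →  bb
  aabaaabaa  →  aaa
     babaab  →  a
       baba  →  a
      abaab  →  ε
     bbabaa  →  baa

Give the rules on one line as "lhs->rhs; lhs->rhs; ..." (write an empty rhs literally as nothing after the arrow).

  | abba => a
  | ababb => bb
  | aabaaabaa => aaabaa => aaa
  | babaab => aab => a

ab->; aba->; abb->; bab->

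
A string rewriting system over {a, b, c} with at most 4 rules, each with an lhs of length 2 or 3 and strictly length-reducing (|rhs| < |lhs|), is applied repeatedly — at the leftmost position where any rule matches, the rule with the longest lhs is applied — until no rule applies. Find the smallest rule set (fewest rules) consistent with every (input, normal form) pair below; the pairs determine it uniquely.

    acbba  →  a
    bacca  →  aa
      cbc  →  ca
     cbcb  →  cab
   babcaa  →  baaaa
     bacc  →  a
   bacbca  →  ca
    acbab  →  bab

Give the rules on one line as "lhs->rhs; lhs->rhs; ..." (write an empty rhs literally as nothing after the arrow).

ac->; bb->; bc->a

  | acbba => bba => a
  | bacca => bca => aa
  | cbc => ca
  | cbcb => cab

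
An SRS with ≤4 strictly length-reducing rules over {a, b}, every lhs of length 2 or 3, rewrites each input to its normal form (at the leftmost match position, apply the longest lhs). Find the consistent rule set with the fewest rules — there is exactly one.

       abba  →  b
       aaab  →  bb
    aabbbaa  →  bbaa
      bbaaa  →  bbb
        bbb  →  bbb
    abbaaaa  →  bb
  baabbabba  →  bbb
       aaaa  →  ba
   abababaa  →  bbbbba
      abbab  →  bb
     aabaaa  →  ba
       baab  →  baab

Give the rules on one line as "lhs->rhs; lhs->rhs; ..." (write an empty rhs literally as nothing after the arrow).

aaa->b; aba->bb; abb->aa

  | abba => aaa => b
  | aaab => bb
  | aabbbaa => aaabaa => bbaa
  | bbaaa => bbb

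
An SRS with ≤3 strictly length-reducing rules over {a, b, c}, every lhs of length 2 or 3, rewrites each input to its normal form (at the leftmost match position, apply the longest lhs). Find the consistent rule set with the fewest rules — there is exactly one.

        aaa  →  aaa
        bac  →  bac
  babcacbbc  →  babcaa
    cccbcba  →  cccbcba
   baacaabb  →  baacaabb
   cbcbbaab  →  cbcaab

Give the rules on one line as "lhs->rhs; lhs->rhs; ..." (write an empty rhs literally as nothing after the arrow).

acc->aa; cbb->c

  | aaa
  | bac
  | babcacbbc => babcacc => babcaa
  | cccbcba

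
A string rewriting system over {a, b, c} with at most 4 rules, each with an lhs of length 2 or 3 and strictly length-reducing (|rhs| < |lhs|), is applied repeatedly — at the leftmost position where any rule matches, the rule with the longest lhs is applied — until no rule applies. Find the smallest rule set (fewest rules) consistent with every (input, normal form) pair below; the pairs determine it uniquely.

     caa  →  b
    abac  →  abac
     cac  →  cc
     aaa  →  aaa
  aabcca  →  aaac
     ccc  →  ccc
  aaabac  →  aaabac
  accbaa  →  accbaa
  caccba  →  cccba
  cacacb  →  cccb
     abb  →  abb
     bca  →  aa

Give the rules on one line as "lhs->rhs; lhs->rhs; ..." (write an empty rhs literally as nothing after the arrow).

  | caa => b
  | abac
  | cac => cc
  | aaa

bc->a; ca->c; caa->b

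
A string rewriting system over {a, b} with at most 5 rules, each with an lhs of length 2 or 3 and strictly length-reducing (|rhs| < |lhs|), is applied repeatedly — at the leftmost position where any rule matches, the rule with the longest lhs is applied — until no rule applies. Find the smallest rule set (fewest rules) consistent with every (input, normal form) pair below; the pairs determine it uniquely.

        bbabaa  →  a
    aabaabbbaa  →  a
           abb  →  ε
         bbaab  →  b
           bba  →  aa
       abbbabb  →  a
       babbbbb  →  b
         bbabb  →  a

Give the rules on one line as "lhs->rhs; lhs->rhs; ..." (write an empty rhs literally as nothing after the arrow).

  | bbabaa => aabaa => abaa => baa => a
  | aabaabbbaa => abaabbbaa => baabbbaa => abbbaa => baa => a
  | abb => ε
  | bbaab => aaab => aab => ab => b

ab->b; abb->; ba->; bb->a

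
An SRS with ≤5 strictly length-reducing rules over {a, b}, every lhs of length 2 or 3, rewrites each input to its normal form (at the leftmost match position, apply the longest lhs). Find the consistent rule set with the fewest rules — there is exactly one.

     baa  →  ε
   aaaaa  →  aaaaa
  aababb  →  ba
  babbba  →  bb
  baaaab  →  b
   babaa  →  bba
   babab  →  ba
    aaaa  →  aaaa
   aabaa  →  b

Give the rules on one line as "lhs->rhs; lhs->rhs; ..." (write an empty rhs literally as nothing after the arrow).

ab->b; aba->b; baa->; bbb->ba

  | baa => ε
  | aaaaa
  | aababb => abbb => bbb => ba
  | babbba => bbbba => baba => bb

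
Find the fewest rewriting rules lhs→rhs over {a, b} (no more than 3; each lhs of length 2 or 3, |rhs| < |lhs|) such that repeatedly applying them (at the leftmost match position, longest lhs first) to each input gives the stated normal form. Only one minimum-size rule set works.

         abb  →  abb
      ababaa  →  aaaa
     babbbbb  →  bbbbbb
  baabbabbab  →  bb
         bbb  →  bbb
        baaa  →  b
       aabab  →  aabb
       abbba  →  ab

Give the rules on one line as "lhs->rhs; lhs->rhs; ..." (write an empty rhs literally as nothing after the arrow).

ba->b; bba->aa

  | abb
  | ababaa => abbaa => aaaa
  | babbbbb => bbbbbb
  | baabbabbab => babbabbab => bbbabbab => baabbab => babbab => bbbab => baab => bab => bb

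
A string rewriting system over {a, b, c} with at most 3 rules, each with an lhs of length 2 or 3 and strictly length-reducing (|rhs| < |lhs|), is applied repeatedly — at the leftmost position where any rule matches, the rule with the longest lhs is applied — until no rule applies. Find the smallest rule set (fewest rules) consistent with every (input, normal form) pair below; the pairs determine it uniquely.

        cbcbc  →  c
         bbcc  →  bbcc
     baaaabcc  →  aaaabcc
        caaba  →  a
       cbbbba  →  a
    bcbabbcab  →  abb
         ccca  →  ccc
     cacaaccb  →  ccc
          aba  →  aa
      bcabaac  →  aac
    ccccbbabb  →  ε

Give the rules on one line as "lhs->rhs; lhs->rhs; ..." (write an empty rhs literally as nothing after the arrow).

ba->a; ca->c; cb->

  | cbcbc => cbc => c
  | bbcc
  | baaaabcc => aaaabcc
  | caaba => caba => cba => a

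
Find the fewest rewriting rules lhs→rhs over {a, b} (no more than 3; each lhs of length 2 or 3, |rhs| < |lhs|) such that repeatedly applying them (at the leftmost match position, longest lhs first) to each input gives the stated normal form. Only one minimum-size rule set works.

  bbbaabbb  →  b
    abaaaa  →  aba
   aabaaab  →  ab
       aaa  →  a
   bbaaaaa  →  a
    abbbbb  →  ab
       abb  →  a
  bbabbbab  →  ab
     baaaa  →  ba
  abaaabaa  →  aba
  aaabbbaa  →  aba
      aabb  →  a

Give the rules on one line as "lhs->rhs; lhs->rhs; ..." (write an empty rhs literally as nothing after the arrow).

  | bbbaabbb => baabbb => babbb => bbb => b
  | abaaaa => abaaa => abaa => aba
  | aabaaab => abaaab => abaab => abab => ab
  | aaa => aa => a

aa->a; bab->b; bb->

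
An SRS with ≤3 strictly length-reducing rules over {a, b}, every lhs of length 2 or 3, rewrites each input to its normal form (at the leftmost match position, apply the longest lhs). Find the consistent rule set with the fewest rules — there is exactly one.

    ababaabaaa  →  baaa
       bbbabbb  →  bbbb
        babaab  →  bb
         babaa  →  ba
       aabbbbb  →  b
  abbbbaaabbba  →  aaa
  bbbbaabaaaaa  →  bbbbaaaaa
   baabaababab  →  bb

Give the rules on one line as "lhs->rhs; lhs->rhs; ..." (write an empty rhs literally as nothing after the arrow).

ab->b; aba->; abb->a

  | ababaabaaa => baabaaa => baaa
  | bbbabbb => bbbab => bbbb
  | babaab => bab => bb
  | babaa => ba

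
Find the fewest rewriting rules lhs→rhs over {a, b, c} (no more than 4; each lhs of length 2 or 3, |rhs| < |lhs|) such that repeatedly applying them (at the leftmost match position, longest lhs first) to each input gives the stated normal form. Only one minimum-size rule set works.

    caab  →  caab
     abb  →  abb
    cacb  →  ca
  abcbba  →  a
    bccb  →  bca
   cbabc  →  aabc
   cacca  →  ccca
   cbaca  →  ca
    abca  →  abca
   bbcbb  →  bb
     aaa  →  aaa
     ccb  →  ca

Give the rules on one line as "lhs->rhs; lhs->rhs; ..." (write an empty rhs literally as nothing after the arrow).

ac->c; ba->; cb->a

  | caab
  | abb
  | cacb => ccb => ca
  | abcbba => ababa => aba => a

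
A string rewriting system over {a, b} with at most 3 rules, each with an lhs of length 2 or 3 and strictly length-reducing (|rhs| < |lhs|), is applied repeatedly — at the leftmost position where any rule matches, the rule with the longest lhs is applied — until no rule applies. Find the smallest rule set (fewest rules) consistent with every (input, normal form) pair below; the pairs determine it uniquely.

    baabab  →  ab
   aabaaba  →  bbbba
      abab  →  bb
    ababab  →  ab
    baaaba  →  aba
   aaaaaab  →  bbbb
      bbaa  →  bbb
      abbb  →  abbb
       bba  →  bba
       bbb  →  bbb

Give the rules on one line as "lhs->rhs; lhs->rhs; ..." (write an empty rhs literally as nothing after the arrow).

aa->b; bab->ab

  | baabab => bbbab => bbab => bab => ab
  | aabaaba => bbaaba => bbbba
  | abab => aab => bb
  | ababab => aabab => bbab => bab => ab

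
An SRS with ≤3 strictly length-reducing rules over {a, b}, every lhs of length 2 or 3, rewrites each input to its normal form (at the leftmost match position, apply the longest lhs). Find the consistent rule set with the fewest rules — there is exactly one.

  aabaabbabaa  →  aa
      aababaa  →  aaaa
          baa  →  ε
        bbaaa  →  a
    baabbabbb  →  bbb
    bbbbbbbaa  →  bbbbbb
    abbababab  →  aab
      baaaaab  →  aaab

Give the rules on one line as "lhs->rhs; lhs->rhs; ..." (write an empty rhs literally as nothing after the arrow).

ba->a; baa->; bab->

  | aabaabbabaa => aabbabaa => aabaa => aa
  | aababaa => aaaa
  | baa => ε
  | bbaaa => ba => a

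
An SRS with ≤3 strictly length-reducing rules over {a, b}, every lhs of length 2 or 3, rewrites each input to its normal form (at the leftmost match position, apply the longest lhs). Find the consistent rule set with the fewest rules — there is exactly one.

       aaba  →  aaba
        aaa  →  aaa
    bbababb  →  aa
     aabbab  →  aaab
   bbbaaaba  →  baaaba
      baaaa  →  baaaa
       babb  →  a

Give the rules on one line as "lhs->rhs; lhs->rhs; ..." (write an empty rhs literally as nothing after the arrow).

bab->ab; bb->

  | aaba
  | aaa
  | bbababb => ababb => aabb => aa
  | aabbab => aaab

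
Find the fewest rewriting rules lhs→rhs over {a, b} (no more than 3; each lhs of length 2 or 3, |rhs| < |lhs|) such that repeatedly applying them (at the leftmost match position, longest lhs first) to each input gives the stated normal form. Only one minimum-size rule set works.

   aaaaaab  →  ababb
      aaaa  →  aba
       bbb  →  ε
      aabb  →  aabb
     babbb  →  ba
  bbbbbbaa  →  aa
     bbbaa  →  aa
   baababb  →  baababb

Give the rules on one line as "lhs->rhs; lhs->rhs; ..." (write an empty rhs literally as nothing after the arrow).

aaa->ab; bbb->

  | aaaaaab => abaaab => ababb
  | aaaa => aba
  | bbb => ε
  | aabb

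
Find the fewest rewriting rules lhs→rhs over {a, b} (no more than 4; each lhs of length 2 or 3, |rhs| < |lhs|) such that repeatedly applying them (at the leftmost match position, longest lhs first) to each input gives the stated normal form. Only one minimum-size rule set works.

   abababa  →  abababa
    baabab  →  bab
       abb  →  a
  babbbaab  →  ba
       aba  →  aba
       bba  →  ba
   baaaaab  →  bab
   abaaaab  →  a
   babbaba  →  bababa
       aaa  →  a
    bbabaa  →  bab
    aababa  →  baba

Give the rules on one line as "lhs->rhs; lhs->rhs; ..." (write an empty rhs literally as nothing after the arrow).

  | abababa
  | baabab => bbab => bab
  | abb => a
  | babbbaab => babaab => babb => ba

aa->; bb->; bba->ba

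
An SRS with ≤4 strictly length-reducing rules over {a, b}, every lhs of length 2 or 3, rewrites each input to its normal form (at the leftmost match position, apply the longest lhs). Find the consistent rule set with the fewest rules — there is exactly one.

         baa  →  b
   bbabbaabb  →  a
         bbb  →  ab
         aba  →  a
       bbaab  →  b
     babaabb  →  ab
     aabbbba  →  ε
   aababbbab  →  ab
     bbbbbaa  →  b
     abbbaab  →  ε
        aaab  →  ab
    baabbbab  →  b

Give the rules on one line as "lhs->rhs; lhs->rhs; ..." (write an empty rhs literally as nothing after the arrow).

aa->; aba->a; bb->; bbb->ab

  | baa => b
  | bbabbaabb => abbaabb => aaabb => abb => a
  | bbb => ab
  | aba => a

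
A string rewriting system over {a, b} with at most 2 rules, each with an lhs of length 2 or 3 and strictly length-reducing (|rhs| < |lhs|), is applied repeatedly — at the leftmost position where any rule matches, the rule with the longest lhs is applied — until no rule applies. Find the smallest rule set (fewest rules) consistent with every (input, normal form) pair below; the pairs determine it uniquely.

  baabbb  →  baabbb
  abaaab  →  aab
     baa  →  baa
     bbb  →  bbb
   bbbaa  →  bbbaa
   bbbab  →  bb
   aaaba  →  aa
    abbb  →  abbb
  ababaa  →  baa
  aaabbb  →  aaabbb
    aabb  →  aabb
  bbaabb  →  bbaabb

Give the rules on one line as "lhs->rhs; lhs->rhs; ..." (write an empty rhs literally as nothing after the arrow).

  | baabbb
  | abaaab => aab
  | baa
  | bbb

aba->; bab->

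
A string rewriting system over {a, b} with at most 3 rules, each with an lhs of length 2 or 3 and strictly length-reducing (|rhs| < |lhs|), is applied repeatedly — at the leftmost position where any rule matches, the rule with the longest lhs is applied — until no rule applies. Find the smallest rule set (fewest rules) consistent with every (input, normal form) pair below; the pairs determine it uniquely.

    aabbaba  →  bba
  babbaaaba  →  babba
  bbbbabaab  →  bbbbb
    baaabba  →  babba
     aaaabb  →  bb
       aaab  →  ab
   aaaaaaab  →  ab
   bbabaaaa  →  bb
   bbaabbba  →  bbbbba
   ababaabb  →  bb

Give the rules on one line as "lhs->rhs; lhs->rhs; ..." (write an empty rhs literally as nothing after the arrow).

aa->; aba->a

  | aabbaba => bbaba => bba
  | babbaaaba => babbaba => babba
  | bbbbabaab => bbbbaab => bbbbb
  | baaabba => babba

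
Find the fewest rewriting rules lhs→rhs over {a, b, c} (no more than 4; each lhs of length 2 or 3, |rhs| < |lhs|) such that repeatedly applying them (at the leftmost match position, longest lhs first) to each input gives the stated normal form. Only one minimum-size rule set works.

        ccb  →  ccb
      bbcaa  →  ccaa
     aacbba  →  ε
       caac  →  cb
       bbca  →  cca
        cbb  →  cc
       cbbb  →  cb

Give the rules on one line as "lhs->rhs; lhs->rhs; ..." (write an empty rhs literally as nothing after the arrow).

aac->b; ba->; bb->c; bbb->b

  | ccb
  | bbcaa => ccaa
  | aacbba => bbba => ba => ε
  | caac => cb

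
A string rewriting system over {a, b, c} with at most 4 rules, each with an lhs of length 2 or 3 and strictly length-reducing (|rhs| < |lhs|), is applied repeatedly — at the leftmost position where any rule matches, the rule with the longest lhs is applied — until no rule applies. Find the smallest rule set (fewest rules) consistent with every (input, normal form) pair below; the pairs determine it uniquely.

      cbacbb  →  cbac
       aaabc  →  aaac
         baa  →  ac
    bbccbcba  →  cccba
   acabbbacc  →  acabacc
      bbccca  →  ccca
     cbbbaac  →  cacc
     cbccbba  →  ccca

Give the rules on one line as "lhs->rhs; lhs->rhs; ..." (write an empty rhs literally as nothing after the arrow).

  | cbacbb => cbac
  | aaabc => aaac
  | baa => ac
  | bbccbcba => ccbcba => cccba

baa->ac; bb->; bc->c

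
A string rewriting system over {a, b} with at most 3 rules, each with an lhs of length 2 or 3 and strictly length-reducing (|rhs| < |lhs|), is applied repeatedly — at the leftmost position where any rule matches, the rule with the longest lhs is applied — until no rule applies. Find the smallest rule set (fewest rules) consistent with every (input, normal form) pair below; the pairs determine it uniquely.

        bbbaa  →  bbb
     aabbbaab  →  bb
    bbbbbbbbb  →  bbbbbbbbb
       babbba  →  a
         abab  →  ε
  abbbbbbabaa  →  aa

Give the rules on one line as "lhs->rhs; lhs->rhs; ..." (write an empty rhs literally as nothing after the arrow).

ab->; ba->a; baa->b

  | bbbaa => bbb
  | aabbbaab => abbaab => baab => bb
  | bbbbbbbbb
  | babbba => abbba => bba => ba => a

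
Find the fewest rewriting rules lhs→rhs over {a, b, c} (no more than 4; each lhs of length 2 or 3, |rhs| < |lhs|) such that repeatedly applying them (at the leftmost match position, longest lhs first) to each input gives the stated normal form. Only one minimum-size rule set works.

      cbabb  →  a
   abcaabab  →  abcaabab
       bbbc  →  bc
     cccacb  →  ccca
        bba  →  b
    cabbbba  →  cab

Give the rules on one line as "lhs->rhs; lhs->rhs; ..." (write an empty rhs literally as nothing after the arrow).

bb->; bba->b; cb->

  | cbabb => abb => a
  | abcaabab
  | bbbc => bc
  | cccacb => ccca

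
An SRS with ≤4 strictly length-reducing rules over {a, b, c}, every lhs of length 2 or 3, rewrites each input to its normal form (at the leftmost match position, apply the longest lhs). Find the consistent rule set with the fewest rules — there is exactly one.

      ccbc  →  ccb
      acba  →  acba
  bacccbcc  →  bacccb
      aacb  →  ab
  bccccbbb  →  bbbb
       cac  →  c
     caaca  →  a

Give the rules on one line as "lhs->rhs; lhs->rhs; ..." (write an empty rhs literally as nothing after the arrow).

  | ccbc => ccb
  | acba
  | bacccbcc => bacccbc => bacccb
  | aacb => ab

aac->a; bc->b; ca->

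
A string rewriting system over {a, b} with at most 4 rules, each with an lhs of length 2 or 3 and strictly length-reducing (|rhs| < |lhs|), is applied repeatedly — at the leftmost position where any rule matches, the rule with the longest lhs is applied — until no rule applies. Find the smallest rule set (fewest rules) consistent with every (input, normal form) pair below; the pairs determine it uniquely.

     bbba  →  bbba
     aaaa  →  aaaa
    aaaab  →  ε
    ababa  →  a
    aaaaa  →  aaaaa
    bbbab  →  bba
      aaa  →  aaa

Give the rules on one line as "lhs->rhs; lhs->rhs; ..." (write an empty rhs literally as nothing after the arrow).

aab->ab; ab->; bab->a

  | bbba
  | aaaa
  | aaaab => aaab => aab => ab => ε
  | ababa => aba => a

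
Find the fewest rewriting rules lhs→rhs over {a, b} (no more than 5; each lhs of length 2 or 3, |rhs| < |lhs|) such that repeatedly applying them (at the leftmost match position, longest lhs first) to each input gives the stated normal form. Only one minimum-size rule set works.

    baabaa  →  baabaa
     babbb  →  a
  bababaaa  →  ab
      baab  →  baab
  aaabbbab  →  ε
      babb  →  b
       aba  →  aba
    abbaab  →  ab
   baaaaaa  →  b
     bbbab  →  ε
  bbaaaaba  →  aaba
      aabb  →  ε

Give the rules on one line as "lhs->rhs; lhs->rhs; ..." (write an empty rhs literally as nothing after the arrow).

  | baabaa
  | babbb => bb => a
  | bababaaa => abaaa => ab
  | baab

aaa->; bab->; bb->a; bbb->b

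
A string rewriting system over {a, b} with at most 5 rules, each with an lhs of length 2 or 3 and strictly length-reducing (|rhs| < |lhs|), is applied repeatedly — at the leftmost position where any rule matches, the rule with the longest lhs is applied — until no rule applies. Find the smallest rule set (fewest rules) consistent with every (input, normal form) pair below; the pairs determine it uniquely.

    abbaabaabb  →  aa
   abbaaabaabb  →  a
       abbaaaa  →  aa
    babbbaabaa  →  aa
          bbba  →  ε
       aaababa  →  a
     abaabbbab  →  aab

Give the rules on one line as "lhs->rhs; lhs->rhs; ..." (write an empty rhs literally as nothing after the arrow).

aaa->a; ba->; bb->a; bbb->b

  | abbaabaabb => aaaabaabb => aabaabb => aaabb => abb => aa
  | abbaaabaabb => aaaaabaabb => aaabaabb => abaabb => aabb => aaa => a
  | abbaaaa => aaaaaa => aaaa => aa
  | babbbaabaa => bbbaabaa => baabaa => abaa => aa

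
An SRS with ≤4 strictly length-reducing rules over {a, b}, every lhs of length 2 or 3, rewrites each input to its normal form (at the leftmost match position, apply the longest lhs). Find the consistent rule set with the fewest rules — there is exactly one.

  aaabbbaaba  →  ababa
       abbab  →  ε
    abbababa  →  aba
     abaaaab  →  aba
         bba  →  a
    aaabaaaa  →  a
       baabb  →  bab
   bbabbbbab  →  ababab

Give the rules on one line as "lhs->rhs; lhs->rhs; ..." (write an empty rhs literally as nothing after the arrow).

  | aaabbbaaba => abbbaaba => abaaaba => ababa
  | abbab => aab => bb => ε
  | abbababa => aababa => bbaba => aba
  | abaaaab => abaab => abbb => aba

aa->b; aaa->a; bb->; bbb->ba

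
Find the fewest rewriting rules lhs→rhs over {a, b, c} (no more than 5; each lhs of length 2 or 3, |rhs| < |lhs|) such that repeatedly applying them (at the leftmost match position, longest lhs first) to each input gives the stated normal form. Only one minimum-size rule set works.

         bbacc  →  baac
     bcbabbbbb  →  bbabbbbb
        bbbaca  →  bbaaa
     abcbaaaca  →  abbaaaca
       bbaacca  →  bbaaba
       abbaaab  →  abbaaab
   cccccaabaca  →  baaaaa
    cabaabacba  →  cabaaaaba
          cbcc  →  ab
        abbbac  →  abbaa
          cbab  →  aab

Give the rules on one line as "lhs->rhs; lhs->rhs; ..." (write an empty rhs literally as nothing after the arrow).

  | bbacc => baac
  | bcbabbbbb => bbabbbbb
  | bbbaca => bbaaa
  | abcbaaaca => abbaaaca

bac->aa; bc->b; cb->a; cc->b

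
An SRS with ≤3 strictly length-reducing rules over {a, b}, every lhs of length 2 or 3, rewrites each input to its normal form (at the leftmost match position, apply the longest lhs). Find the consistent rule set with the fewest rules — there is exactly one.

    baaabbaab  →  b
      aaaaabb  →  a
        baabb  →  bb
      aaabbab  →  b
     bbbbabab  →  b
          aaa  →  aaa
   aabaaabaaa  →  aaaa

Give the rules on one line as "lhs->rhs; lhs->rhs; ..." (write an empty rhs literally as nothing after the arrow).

  | baaabbaab => babaab => abaab => baab => b
  | aaaaabb => aaab => a
  | baabb => bb
  | aaabbab => abab => bab => ab => b

aab->; ab->b; bab->ab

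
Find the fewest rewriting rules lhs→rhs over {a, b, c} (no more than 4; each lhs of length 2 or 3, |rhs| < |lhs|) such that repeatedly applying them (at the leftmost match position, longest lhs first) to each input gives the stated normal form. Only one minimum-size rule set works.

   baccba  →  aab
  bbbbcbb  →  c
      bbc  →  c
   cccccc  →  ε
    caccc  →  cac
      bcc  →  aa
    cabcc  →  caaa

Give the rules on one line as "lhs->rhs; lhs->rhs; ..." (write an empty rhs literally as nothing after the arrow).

  | baccba => bccba => aaba => aab
  | bbbbcbb => bbcbb => cbb => c
  | bbc => c
  | cccccc => cccc => cc => ε

ba->b; bb->; bcc->aa; cc->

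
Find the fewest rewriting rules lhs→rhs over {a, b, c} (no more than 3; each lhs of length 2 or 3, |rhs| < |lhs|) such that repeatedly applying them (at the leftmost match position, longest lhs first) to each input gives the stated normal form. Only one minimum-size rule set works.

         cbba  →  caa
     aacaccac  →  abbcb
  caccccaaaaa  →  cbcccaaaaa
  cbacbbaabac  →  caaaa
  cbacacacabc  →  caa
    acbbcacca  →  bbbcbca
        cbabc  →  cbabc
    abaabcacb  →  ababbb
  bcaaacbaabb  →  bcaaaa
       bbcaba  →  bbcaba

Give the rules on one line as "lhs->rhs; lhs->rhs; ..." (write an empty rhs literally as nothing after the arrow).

  | cbba => caa
  | aacaccac => abaccac => abbcac => abbcb
  | caccccaaaaa => cbcccaaaaa
  | cbacbbaabac => cbbbbaabac => cbbaaabac => caaaabac => caaaaac => caaaab => caaaa

aab->aa; ac->b; bba->aa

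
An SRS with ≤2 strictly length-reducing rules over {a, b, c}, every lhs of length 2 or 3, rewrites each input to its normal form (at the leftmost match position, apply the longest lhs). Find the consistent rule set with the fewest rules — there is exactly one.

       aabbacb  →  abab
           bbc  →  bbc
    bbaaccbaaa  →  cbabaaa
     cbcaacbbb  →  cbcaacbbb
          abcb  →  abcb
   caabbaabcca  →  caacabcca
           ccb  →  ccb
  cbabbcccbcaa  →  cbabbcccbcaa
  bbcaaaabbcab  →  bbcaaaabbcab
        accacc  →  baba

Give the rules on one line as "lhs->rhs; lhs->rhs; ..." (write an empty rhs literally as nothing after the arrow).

acc->ba; bba->c

  | aabbacb => aaccb => abab
  | bbc
  | bbaaccbaaa => caccbaaa => cbabaaa
  | cbcaacbbb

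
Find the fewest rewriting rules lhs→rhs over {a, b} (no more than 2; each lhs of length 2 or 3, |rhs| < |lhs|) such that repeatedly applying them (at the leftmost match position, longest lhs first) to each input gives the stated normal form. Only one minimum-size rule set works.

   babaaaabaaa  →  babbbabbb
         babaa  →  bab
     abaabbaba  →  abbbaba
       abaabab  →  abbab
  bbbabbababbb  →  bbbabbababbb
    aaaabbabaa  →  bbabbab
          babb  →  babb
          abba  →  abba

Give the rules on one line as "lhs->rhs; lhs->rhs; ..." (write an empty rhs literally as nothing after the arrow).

aa->; aaa->bb

  | babaaaabaaa => babbbabaaa => babbbabbb
  | babaa => bab
  | abaabbaba => abbbaba
  | abaabab => abbab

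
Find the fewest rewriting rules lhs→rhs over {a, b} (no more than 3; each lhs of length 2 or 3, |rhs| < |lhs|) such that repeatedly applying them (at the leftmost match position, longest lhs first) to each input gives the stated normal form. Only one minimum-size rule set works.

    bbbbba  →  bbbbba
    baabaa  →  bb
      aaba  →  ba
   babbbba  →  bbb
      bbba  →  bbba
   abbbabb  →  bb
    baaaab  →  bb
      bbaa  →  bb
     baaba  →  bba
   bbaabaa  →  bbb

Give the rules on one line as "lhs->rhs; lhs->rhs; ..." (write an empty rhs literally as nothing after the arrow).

aa->; abb->ba

  | bbbbba
  | baabaa => bbaa => bb
  | aaba => ba
  | babbbba => bbabba => bbbaa => bbb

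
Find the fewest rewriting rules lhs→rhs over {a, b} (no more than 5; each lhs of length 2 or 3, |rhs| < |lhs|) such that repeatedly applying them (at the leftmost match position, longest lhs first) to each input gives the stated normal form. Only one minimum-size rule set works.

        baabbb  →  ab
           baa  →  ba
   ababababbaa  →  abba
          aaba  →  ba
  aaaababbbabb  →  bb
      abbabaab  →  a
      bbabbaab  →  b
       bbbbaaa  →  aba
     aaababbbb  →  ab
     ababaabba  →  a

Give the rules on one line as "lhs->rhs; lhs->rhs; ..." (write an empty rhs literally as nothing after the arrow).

  | baabbb => bbbb => ab
  | baa => ba
  | ababababbaa => abababbaa => ababbaa => abbaa => abba
  | aaba => ba

aa->a; aab->b; bab->b; bbb->a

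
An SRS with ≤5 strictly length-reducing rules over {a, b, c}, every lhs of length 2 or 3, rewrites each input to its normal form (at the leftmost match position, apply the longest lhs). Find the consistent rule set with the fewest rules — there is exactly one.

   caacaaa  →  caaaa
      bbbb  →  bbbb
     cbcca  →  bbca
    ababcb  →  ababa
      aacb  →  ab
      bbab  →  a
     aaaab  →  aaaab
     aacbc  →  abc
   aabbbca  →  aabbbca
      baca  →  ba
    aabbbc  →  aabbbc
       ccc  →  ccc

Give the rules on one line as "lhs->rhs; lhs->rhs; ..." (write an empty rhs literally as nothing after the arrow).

  | caacaaa => caaaa
  | bbbb
  | cbcca => bbca
  | ababcb => ababa

ac->; bba->c; cb->a; cbc->bb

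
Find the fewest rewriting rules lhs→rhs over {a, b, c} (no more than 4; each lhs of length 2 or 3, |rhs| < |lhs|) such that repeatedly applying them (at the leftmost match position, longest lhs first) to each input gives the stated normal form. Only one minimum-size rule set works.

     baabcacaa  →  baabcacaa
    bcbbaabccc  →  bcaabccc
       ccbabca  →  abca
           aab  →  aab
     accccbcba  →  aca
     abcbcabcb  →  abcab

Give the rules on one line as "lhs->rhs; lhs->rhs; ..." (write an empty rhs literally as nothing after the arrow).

cb->; cbb->c; ccb->

  | baabcacaa
  | bcbbaabccc => bcaabccc
  | ccbabca => abca
  | aab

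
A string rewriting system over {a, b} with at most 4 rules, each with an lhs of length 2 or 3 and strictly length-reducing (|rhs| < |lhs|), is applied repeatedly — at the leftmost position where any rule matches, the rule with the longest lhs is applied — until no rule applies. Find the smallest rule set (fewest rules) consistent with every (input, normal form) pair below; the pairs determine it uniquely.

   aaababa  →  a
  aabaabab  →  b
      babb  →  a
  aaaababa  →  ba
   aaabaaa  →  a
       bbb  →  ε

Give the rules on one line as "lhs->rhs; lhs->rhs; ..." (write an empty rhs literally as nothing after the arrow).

  | aaababa => ababa => aba => a
  | aabaabab => baabab => bbab => aab => b
  | babb => bb => a
  | aaaababa => aababa => baba => ba

aa->; ab->; bb->a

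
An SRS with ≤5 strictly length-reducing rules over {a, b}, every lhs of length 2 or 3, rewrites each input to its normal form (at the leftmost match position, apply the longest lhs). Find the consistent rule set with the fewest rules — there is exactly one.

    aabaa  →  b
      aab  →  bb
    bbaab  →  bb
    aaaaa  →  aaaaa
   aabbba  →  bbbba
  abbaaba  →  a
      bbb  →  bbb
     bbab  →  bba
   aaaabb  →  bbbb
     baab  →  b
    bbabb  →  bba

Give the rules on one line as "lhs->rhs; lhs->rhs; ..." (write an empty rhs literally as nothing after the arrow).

aab->bb; ab->a; aba->ab; baa->

  | aabaa => bbaa => b
  | aab => bb
  | bbaab => bb
  | aaaaa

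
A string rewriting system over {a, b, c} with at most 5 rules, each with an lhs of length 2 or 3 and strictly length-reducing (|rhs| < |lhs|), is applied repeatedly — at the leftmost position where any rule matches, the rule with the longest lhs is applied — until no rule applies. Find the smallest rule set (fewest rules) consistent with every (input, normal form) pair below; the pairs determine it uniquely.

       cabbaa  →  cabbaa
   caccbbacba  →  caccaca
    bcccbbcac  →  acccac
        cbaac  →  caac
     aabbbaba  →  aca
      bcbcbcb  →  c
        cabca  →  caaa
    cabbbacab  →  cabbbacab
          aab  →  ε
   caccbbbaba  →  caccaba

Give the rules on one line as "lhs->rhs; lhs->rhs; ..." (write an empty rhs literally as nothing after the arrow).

aab->; bab->cc; bc->a; cb->c

  | cabbaa
  | caccbbacba => caccbacba => caccacba => caccaca
  | bcccbbcac => accbbcac => accbcac => acccac
  | cbaac => caac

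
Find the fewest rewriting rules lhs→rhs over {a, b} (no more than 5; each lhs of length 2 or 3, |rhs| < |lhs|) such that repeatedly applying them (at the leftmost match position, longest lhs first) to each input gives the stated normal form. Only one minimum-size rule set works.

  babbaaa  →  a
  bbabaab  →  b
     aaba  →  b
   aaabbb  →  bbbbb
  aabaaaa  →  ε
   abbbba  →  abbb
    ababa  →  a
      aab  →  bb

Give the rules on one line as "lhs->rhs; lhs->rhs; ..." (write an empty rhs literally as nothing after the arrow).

aa->; aaa->bb; aab->bb; ba->

  | babbaaa => bbaaa => baa => a
  | bbabaab => bbaab => bab => b
  | aaba => bba => b
  | aaabbb => bbbbb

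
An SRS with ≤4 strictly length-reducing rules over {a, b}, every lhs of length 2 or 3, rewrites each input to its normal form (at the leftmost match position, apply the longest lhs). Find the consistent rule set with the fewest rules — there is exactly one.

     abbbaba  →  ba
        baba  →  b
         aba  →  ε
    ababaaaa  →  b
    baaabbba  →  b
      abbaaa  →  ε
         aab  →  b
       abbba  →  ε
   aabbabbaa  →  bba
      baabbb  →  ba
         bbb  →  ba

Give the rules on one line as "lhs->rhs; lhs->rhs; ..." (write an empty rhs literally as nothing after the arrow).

  | abbbaba => abbaba => ababa => aaba => ba
  | baba => baa => b
  | aba => aa => ε
  | ababaaaa => aabaaaa => baaaa => baa => b

aa->; ab->a; bbb->ba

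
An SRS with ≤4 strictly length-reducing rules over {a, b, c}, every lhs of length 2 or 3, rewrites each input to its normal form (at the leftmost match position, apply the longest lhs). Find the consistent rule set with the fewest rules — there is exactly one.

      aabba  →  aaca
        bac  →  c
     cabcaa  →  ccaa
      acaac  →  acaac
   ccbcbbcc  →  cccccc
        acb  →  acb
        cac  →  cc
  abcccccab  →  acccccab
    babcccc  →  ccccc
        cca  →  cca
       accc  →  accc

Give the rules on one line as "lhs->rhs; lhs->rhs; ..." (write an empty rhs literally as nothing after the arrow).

ba->b; bb->c; bc->c; cac->cc

  | aabba => aaca
  | bac => bc => c
  | cabcaa => cacaa => ccaa
  | acaac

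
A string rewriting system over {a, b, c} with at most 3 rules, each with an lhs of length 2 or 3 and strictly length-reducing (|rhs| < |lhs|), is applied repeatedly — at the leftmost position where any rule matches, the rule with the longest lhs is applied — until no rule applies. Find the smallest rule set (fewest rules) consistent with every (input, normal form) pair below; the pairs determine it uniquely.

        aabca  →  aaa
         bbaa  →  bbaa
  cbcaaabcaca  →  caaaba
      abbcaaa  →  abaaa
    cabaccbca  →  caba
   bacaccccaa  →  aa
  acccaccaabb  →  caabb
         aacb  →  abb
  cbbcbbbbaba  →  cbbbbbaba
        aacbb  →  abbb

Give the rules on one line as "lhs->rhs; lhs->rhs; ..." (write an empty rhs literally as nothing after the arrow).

ac->b; bc->

  | aabca => aaa
  | bbaa
  | cbcaaabcaca => caaabcaca => caaaaca => caaaba
  | abbcaaa => abaaa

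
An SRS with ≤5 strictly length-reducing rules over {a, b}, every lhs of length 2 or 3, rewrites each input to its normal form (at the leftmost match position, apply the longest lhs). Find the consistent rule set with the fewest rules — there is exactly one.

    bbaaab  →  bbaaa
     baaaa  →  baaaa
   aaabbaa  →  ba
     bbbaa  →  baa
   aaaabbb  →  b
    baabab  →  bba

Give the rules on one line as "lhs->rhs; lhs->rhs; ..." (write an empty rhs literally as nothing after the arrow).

  | bbaaab => bbaaa
  | baaaa
  | aaabbaa => aabaaa => abaa => ba
  | bbbaa => baa

ab->a; aba->b; abb->ba; bbb->b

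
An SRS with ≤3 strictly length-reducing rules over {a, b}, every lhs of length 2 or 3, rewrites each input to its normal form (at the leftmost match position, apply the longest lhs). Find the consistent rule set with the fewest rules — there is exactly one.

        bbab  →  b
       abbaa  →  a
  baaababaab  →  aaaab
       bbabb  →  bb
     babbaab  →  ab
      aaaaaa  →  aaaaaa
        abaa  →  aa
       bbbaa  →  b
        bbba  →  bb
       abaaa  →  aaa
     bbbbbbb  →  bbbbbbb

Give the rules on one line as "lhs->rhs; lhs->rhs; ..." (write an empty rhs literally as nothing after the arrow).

ba->; bab->

  | bbab => b
  | abbaa => aba => a
  | baaababaab => aababaab => aaaab
  | bbabb => bb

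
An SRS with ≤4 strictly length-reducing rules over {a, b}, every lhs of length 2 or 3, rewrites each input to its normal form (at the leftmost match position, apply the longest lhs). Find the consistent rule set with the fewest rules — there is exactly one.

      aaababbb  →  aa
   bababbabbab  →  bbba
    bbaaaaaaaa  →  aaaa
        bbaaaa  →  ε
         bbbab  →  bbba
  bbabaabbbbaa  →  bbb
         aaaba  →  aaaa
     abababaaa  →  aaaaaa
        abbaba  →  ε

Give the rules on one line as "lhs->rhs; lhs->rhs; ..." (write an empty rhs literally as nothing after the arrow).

ab->a; abb->b; baa->

  | aaababbb => aaaabbb => aaabb => aab => aa
  | bababbabbab => baabbabbab => bbabbab => bbbab => bbba
  | bbaaaaaaaa => baaaaaa => aaaa
  | bbaaaa => baa => ε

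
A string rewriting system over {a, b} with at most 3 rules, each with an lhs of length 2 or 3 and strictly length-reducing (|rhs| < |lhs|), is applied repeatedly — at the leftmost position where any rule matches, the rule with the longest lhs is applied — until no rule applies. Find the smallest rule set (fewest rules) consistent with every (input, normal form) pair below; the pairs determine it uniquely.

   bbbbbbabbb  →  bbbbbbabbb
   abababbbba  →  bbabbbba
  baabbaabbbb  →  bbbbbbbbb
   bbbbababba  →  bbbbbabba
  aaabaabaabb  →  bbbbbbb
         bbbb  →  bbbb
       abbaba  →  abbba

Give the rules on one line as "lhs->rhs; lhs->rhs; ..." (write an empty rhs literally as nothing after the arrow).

aa->b; aba->ba

  | bbbbbbabbb
  | abababbbba => bababbbba => bbabbbba
  | baabbaabbbb => bbbbaabbbb => bbbbbbbbb
  | bbbbababba => bbbbbabba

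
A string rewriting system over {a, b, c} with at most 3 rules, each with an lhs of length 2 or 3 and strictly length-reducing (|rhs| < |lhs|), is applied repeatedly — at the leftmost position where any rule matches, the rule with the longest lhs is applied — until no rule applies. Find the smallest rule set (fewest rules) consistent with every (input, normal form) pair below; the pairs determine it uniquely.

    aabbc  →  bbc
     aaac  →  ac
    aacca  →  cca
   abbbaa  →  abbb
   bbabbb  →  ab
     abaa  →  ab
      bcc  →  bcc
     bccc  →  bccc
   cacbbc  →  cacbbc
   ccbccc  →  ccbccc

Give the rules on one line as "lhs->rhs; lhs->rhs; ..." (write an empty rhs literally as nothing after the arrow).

aa->; bab->a

  | aabbc => bbc
  | aaac => ac
  | aacca => cca
  | abbbaa => abbb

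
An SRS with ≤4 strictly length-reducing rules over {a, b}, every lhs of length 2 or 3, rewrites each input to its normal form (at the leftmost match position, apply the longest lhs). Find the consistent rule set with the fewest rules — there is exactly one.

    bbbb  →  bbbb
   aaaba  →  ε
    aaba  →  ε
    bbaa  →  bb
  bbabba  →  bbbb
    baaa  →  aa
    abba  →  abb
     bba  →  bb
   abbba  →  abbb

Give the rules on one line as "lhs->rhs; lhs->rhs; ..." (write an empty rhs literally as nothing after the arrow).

  | bbbb
  | aaaba => aaba => aba => ba => ε
  | aaba => aba => ba => ε
  | bbaa => bba => bb

aba->ba; ba->; bba->bb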